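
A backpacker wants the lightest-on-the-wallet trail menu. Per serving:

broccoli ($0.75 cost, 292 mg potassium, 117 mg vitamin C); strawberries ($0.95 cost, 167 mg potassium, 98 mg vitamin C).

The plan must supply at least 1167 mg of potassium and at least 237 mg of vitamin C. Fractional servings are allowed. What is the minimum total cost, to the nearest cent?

$3.00

Compare the cost at each extreme point of the feasible region.
broccoli only: max(1167/292, 237/117) = 3.997 servings → $3.00.
strawberries only: max(1167/167, 237/98) = 6.988 servings → $6.64.
broccoli + strawberries with both targets exact would need a negative amount; discard.
Cheapest feasible corner: $3.00.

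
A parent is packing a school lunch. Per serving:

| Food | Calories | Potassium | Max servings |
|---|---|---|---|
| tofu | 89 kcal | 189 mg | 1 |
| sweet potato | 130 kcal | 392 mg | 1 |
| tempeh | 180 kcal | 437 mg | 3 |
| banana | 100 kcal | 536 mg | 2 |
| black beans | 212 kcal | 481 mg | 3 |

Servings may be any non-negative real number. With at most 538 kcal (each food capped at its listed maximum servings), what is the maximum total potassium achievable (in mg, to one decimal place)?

1969.0 mg

Potassium per kcal: banana 5.36, sweet potato 3.015, tempeh 2.428, black beans 2.269, tofu 2.124.
Take 2 servings of banana: uses 200 kcal, +1072.0 mg potassium (running total 1072.0 mg).
Take 1 serving of sweet potato: uses 130 kcal, +392.0 mg potassium (running total 1464.0 mg).
Take 1.156 servings of tempeh: uses 208 kcal, +505.0 mg potassium (running total 1969.0 mg).
Greedy by best ratio exhausts the calories allowance optimally: 1969.0 mg.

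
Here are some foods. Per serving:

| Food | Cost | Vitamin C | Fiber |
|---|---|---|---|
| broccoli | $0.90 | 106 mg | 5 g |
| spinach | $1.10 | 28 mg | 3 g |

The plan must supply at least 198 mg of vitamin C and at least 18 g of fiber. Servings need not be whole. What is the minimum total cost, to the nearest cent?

$3.24

For a min-cost LP with two ≥-constraints, a basic feasible solution has at most two positive variables.
broccoli only: max(198/106, 18/5) = 3.6 servings → $3.24.
spinach only: max(198/28, 18/3) = 7.071 servings → $7.78.
broccoli + spinach with both tight: 0.5056 servings and 5.157 servings → $6.13.
So the least-cost plan costs $3.24.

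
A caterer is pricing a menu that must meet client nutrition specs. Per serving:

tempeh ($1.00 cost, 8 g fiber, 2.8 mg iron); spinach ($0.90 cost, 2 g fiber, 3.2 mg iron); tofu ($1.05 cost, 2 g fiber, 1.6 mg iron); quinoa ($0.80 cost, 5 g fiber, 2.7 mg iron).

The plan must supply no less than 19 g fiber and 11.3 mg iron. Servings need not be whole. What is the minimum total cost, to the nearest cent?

$3.32

Minimising a linear cost over {fiber ≥ 19, iron ≥ 11.3, servings ≥ 0} — the optimum is at a vertex, using one or two foods.
tempeh only: max(19/8, 11.3/2.8) = 4.036 servings → $4.04.
spinach only: max(19/2, 11.3/3.2) = 9.5 servings → $8.55.
tofu only: max(19/2, 11.3/1.6) = 9.5 servings → $9.97.
quinoa only: max(19/5, 11.3/2.7) = 4.185 servings → $3.35.
tempeh + spinach with both tight: 1.91 servings and 1.86 servings → $3.58.
tempeh + tofu with both tight: 1.083 servings and 5.167 servings → $6.51.
tempeh + quinoa: the both-tight solution has a negative serving — not a feasible corner.
spinach + tofu with both targets exact would need a negative amount; discard.
spinach + quinoa with both tight: 0.4906 servings and 3.604 servings → $3.32.
tofu + quinoa with both tight: 2 servings and 3 servings → $4.50.
So the least-cost plan costs $3.32.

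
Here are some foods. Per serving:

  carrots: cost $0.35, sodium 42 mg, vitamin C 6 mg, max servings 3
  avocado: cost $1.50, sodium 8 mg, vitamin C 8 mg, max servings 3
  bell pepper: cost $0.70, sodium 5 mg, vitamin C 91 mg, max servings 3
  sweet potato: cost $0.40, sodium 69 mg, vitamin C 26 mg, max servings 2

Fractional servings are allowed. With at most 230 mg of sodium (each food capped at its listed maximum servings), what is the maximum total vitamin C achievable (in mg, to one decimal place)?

356.6 mg

Vitamin C per mg sodium: bell pepper 18.2, avocado 1, sweet potato 0.3768, carrots 0.1429.
Take 3 servings of bell pepper: uses 15 mg sodium, +273.0 mg vitamin C (running total 273.0 mg).
Take 3 servings of avocado: uses 24 mg sodium, +24.0 mg vitamin C (running total 297.0 mg).
Take 2 servings of sweet potato: uses 138 mg sodium, +52.0 mg vitamin C (running total 349.0 mg).
Take 1.262 servings of carrots: uses 53 mg sodium, +7.6 mg vitamin C (running total 356.6 mg).
Filling greedily by vitamin C-per-mg sodium is optimal for one linear limit, giving 356.6 mg.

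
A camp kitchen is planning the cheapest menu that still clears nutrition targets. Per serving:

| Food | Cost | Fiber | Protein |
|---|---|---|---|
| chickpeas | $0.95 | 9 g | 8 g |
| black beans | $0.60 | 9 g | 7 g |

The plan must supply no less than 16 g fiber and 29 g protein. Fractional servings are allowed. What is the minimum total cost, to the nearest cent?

With two linear requirements the optimum uses one or two foods; enumerate the corners.
chickpeas only: max(16/9, 29/8) = 3.625 servings → $3.44.
black beans only: max(16/9, 29/7) = 4.143 servings → $2.49.
chickpeas + black beans with both targets exact would need a negative amount; discard.
Cheapest feasible corner: $2.49.

$2.49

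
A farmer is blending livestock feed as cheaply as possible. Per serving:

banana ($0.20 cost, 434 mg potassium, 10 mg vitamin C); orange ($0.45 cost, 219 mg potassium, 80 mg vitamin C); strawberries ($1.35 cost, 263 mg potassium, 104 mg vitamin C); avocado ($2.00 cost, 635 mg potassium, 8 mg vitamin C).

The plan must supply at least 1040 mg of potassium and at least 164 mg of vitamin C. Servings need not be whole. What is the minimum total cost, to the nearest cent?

banana only: max(1040/434, 164/10) = 16.4 servings → $3.28.
orange only: max(1040/219, 164/80) = 4.749 servings → $2.14.
strawberries only: max(1040/263, 164/104) = 3.954 servings → $5.34.
avocado only: max(1040/635, 164/8) = 20.5 servings → $41.00.
banana + orange with both tight: 1.454 servings and 1.868 servings → $1.13.
banana + strawberries with both tight: 1.53 servings and 1.43 servings → $2.24.
banana + avocado: intersection lies outside the first quadrant.
orange + strawberries: the both-tight solution has a negative serving — not a feasible corner.
orange + avocado with both tight: 1.954 servings and 0.964 servings → $2.81.
strawberries + avocado with both tight: 1.499 servings and 1.017 servings → $4.06.
So the least-cost plan costs $1.13.

$1.13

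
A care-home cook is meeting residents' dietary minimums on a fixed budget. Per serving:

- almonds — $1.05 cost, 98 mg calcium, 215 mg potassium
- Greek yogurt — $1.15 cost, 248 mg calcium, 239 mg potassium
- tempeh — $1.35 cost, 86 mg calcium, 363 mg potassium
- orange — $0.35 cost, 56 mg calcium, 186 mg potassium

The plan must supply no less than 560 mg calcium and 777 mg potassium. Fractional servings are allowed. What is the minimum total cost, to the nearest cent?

$2.76

almonds only: max(560/98, 777/215) = 5.714 servings → $6.00.
Greek yogurt only: max(560/248, 777/239) = 3.251 servings → $3.74.
tempeh only: max(560/86, 777/363) = 6.512 servings → $8.79.
orange only: max(560/56, 777/186) = 10 servings → $3.50.
almonds + Greek yogurt with both tight: 1.969 servings and 1.48 servings → $3.77.
almonds + tempeh with both targets exact would need a negative amount; discard.
almonds + orange: the both-tight solution has a negative serving — not a feasible corner.
Greek yogurt + tempeh with both tight: 1.964 servings and 0.8472 servings → $3.40.
Greek yogurt + orange with both tight: 1.852 servings and 1.797 servings → $2.76.
tempeh + orange: the both-tight solution has a negative serving — not a feasible corner.
Cheapest feasible corner: $2.76.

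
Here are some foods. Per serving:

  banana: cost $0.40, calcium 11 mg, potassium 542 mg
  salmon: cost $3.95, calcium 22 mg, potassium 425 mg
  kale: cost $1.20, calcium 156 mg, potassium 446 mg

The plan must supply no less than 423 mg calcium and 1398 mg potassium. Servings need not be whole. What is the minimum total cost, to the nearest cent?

Minimising a linear cost over {calcium ≥ 423, potassium ≥ 1398, servings ≥ 0} — the optimum is at a vertex, using one or two foods.
banana only: max(423/11, 1398/542) = 38.45 servings → $15.38.
salmon only: max(423/22, 1398/425) = 19.23 servings → $75.95.
kale only: max(423/156, 1398/446) = 3.135 servings → $3.76.
banana + salmon: intersection lies outside the first quadrant.
banana + kale with both tight: 0.3695 servings and 2.685 servings → $3.37.
salmon + kale with both tight: 0.521 servings and 2.638 servings → $5.22.
Cheapest feasible corner: $3.37.

$3.37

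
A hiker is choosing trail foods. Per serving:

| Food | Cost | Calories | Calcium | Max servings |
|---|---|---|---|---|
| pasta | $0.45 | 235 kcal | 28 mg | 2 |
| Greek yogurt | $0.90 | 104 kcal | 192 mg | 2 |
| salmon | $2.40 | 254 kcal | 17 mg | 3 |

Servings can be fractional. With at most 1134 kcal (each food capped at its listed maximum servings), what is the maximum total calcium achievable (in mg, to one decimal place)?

470.5 mg

Calcium per kcal: Greek yogurt 1.846, pasta 0.1191, salmon 0.06693.
Take 2 servings of Greek yogurt: uses 208 kcal, +384.0 mg calcium (running total 384.0 mg).
Take 2 servings of pasta: uses 470 kcal, +56.0 mg calcium (running total 440.0 mg).
Take 1.795 servings of salmon: uses 456 kcal, +30.5 mg calcium (running total 470.5 mg).
Filling greedily by calcium-per-kcal is optimal for one linear limit, giving 470.5 mg.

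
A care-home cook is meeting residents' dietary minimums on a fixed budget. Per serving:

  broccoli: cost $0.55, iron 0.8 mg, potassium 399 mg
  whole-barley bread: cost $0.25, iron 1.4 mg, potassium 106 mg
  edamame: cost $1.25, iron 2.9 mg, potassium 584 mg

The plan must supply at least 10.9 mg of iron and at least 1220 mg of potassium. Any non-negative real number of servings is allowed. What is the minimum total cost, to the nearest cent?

$2.42

At the optimum either one food covers both requirements or two foods hit both targets exactly; no other combination can be cheaper.
broccoli only: max(10.9/0.8, 1220/399) = 13.62 servings → $7.49.
whole-barley bread only: max(10.9/1.4, 1220/106) = 11.51 servings → $2.88.
edamame only: max(10.9/2.9, 1220/584) = 3.759 servings → $4.70.
broccoli + whole-barley bread with both tight: 1.166 servings and 7.119 servings → $2.42.
broccoli + edamame with both targets exact would need a negative amount; discard.
whole-barley bread + edamame with both tight: 5.542 servings and 1.083 servings → $2.74.
The minimum over all feasible corners is $2.42.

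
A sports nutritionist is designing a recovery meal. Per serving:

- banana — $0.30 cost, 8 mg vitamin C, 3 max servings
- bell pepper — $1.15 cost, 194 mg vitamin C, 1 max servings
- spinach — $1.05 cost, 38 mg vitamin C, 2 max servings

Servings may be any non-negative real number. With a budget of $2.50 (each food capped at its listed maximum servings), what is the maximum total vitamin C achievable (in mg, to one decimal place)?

242.9 mg

Vitamin C per dollar: bell pepper 168.7, spinach 36.19, banana 26.67.
Take 1 serving of bell pepper: spends $1.15, +194.0 mg vitamin C (running total 194.0 mg).
Take 1.286 servings of spinach: spends $1.35, +48.9 mg vitamin C (running total 242.9 mg).
Greedy by best ratio exhausts the cost allowance optimally: 242.9 mg.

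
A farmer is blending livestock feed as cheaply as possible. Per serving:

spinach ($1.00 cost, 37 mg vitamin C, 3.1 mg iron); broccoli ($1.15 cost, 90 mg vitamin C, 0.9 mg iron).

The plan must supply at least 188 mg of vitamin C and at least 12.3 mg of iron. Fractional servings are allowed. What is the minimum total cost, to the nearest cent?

spinach only: max(188/37, 12.3/3.1) = 5.081 servings → $5.08.
broccoli only: max(188/90, 12.3/0.9) = 13.67 servings → $15.72.
spinach + broccoli with both tight: 3.817 servings and 0.5197 servings → $4.41.
The minimum over all feasible corners is $4.41.

$4.41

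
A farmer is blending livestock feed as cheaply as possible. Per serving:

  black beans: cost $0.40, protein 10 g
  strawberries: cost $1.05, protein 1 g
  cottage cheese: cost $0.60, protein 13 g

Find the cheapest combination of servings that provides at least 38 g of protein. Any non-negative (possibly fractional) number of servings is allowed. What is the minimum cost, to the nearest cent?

Cost per g of protein: black beans $0.0400, cottage cheese $0.0462, strawberries $1.0500.
With no serving limits, use only black beans: 38 g / 10 g = 3.8 servings × $0.40 = $1.52.

$1.52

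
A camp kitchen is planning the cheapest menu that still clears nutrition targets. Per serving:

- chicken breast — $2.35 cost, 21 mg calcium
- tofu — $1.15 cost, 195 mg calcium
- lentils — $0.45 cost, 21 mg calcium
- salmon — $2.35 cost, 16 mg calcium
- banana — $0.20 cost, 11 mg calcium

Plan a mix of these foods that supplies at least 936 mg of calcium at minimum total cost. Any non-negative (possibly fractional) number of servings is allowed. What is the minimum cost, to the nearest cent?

Cost per mg of calcium: tofu $0.0059, banana $0.0182, lentils $0.0214, chicken breast $0.1119, salmon $0.1469.
With no serving limits, use only tofu: 936 mg / 195 mg = 4.8 servings × $1.15 = $5.52.

$5.52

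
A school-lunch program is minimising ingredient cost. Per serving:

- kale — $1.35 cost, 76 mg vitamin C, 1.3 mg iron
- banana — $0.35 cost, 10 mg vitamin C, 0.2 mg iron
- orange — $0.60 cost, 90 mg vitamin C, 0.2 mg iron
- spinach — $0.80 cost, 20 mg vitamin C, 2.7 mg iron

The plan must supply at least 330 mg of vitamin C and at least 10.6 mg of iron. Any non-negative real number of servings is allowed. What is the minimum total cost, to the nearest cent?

$4.68

kale only: max(330/76, 10.6/1.3) = 8.154 servings → $11.01.
banana only: max(330/10, 10.6/0.2) = 53 servings → $18.55.
orange only: max(330/90, 10.6/0.2) = 53 servings → $31.80.
spinach only: max(330/20, 10.6/2.7) = 16.5 servings → $13.20.
kale + banana: the both-tight solution has a negative serving — not a feasible corner.
kale + orange: intersection lies outside the first quadrant.
kale + spinach with both tight: 3.789 servings and 2.102 servings → $6.80.
banana + orange: the both-tight solution has a negative serving — not a feasible corner.
banana + spinach with both tight: 29.52 servings and 1.739 servings → $11.72.
orange + spinach with both tight: 2.841 servings and 3.715 servings → $4.68.
The minimum over all feasible corners is $4.68.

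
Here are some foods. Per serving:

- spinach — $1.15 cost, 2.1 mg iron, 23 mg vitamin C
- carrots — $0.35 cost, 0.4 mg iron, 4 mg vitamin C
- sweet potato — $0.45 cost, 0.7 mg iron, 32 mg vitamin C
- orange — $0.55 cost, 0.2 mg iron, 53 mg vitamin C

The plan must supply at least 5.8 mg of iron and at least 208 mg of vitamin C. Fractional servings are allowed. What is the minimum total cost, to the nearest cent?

An LP optimum is at a vertex; with two nutrient constraints at most two foods are used. Check each candidate.
spinach only: max(5.8/2.1, 208/23) = 9.043 servings → $10.40.
carrots only: max(5.8/0.4, 208/4) = 52 servings → $18.20.
sweet potato only: max(5.8/0.7, 208/32) = 8.286 servings → $3.73.
orange only: max(5.8/0.2, 208/53) = 29 servings → $15.95.
spinach + carrots with both targets exact would need a negative amount; discard.
spinach + sweet potato with both tight: 0.7828 servings and 5.937 servings → $3.57.
spinach + orange with both tight: 2.491 servings and 2.843 servings → $4.43.
carrots + sweet potato with both tight: 4 servings and 6 servings → $4.10.
carrots + orange with both tight: 13.03 servings and 2.941 servings → $6.18.
sweet potato + orange with both targets exact would need a negative amount; discard.
The minimum over all feasible corners is $3.57.

$3.57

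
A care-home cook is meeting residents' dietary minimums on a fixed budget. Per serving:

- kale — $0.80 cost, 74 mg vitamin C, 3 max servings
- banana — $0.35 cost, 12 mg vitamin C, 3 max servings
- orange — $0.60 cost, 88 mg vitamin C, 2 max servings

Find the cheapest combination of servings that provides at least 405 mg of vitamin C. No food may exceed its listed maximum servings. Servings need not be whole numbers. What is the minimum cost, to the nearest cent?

Cost per mg of vitamin C: orange $0.0068, kale $0.0108, banana $0.0292.
Take 2 servings of orange: +176.0 mg vitamin C for $1.20 (total $1.20, still need 229.0 mg).
Take 3 servings of kale: +222.0 mg vitamin C for $2.40 (total $3.60, still need 7.0 mg).
Take 0.5833 servings of banana: +7.0 mg vitamin C for $0.20 (total $3.80, still need 0.0 mg).
Greedy by cheapest-per-mg is optimal for a single linear constraint, so the minimum cost is $3.80.

$3.80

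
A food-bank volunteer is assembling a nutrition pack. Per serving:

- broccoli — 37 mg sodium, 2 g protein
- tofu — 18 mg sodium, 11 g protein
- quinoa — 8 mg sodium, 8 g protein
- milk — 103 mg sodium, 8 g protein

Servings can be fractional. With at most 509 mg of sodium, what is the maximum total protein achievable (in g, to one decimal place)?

509.0 g

Protein per mg sodium: quinoa 1, tofu 0.6111, milk 0.07767, broccoli 0.05405.
With no serving limits, spend the whole sodium allowance on quinoa: 509 mg / 8 mg × 8 g = 509.0 g.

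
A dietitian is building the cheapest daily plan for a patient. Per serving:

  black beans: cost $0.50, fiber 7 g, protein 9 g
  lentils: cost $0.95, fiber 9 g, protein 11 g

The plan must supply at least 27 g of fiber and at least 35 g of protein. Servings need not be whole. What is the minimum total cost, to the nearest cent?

black beans only: max(27/7, 35/9) = 3.889 servings → $1.94.
lentils only: max(27/9, 35/11) = 3.182 servings → $3.02.
black beans + lentils: intersection lies outside the first quadrant.
The minimum over all feasible corners is $1.94.

$1.94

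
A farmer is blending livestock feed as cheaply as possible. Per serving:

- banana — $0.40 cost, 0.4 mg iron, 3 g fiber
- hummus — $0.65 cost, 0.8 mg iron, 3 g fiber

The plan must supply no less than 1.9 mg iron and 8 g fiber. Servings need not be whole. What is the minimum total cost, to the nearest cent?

$1.59

This is a tiny linear program; its minimum lies at a vertex of the feasible set. List the vertices and price them.
banana only: max(1.9/0.4, 8/3) = 4.75 servings → $1.90.
hummus only: max(1.9/0.8, 8/3) = 2.667 servings → $1.73.
banana + hummus with both tight: 0.5833 servings and 2.083 servings → $1.59.
Cheapest feasible corner: $1.59.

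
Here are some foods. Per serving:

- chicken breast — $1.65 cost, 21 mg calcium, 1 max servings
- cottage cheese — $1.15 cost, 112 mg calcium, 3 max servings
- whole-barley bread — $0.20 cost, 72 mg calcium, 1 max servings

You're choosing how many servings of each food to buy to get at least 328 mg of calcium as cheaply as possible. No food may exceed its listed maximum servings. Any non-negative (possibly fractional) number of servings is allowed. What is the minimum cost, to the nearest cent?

Cost per mg of calcium: whole-barley bread $0.0028, cottage cheese $0.0103, chicken breast $0.0786.
Take 1 serving of whole-barley bread: +72.0 mg calcium for $0.20 (total $0.20, still need 256.0 mg).
Take 2.286 servings of cottage cheese: +256.0 mg calcium for $2.63 (total $2.83, still need 0.0 mg).
Filling from the cheapest source first is optimal under one linear minimum: $2.83.

$2.83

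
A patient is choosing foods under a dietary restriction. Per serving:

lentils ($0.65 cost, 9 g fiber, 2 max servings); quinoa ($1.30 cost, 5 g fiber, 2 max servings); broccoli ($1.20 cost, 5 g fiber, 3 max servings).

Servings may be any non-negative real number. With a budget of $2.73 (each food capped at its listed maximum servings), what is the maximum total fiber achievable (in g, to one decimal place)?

Fiber per dollar: lentils 13.85, broccoli 4.167, quinoa 3.846.
Take 2 servings of lentils: spends $1.30, +18.0 g fiber (running total 18.0 g).
Take 1.192 servings of broccoli: spends $1.43, +6.0 g fiber (running total 24.0 g).
Filling greedily by fiber-per-dollar is optimal for one linear limit, giving 24.0 g.

24.0 g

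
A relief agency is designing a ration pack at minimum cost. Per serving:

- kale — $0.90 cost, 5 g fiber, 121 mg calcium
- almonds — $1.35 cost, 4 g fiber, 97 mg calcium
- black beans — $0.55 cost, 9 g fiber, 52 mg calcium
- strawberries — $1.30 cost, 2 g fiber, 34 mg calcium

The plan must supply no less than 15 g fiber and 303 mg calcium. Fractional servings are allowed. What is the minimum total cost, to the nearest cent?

Two binding constraints pin down two serving amounts, so the optimal mix uses at most two foods. The candidates are each food alone (scaled to the tighter of fiber/calcium) and each pair with both constraints tight.
kale only: max(15/5, 303/121) = 3 servings → $2.70.
almonds only: max(15/4, 303/97) = 3.75 servings → $5.06.
black beans only: max(15/9, 303/52) = 5.827 servings → $3.20.
strawberries only: max(15/2, 303/34) = 8.912 servings → $11.59.
kale + almonds: the both-tight solution has a negative serving — not a feasible corner.
kale + black beans with both tight: 2.349 servings and 0.3619 servings → $2.31.
kale + strawberries with both tight: 1.333 servings and 4.167 servings → $6.62.
almonds + black beans with both tight: 2.928 servings and 0.3654 servings → $4.15.
almonds + strawberries with both tight: 1.655 servings and 4.19 servings → $7.68.
black beans + strawberries: intersection lies outside the first quadrant.
So the least-cost plan costs $2.31.

$2.31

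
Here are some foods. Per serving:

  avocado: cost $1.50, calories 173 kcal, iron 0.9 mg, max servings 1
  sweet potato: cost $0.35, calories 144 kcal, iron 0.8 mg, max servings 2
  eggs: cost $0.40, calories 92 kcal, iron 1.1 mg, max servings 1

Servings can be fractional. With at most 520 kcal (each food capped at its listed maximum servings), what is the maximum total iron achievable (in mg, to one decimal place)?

Iron per kcal: eggs 0.01196, sweet potato 0.005556, avocado 0.005202.
Take 1 serving of eggs: uses 92 kcal, +1.1 mg iron (running total 1.1 mg).
Take 2 servings of sweet potato: uses 288 kcal, +1.6 mg iron (running total 2.7 mg).
Take 0.8092 servings of avocado: uses 140 kcal, +0.7 mg iron (running total 3.4 mg).
Filling greedily by iron-per-kcal is optimal for one linear limit, giving 3.4 mg.

3.4 mg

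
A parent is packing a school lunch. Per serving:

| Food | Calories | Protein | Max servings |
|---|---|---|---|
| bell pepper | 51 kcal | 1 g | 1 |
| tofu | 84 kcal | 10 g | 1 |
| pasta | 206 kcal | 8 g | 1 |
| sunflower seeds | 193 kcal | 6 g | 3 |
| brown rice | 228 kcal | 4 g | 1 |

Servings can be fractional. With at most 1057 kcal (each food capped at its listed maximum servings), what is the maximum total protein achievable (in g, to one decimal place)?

Protein per kcal: tofu 0.119, pasta 0.03883, sunflower seeds 0.03109, bell pepper 0.01961, brown rice 0.01754.
Take 1 serving of tofu: uses 84 kcal, +10.0 g protein (running total 10.0 g).
Take 1 serving of pasta: uses 206 kcal, +8.0 g protein (running total 18.0 g).
Take 3 servings of sunflower seeds: uses 579 kcal, +18.0 g protein (running total 36.0 g).
Take 1 serving of bell pepper: uses 51 kcal, +1.0 g protein (running total 37.0 g).
Take 0.6009 servings of brown rice: uses 137 kcal, +2.4 g protein (running total 39.4 g).
Greedy by best ratio exhausts the calories allowance optimally: 39.4 g.

39.4 g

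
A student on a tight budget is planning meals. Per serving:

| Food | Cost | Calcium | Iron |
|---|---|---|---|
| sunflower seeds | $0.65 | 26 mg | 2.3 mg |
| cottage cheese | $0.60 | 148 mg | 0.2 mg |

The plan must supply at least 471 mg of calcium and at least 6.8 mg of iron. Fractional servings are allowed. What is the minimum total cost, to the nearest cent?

$3.39

Compare the cost at each extreme point of the feasible region.
sunflower seeds only: max(471/26, 6.8/2.3) = 18.12 servings → $11.78.
cottage cheese only: max(471/148, 6.8/0.2) = 34 servings → $20.40.
sunflower seeds + cottage cheese with both tight: 2.721 servings and 2.704 servings → $3.39.
Cheapest feasible corner: $3.39.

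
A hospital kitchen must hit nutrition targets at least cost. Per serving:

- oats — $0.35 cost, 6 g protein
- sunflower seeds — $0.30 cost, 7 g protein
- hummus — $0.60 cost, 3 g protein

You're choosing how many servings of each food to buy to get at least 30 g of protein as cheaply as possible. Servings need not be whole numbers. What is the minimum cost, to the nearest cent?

$1.29

Cost per g of protein: sunflower seeds $0.0429, oats $0.0583, hummus $0.2000.
With no serving limits, use only sunflower seeds: 30 g / 7 g = 4.286 servings × $0.30 = $1.29.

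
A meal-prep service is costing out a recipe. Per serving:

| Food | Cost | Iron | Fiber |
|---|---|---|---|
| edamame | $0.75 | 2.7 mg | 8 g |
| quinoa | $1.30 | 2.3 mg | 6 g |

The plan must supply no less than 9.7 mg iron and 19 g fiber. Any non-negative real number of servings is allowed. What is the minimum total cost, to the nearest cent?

For a min-cost LP with two ≥-constraints, a basic feasible solution has at most two positive variables.
edamame only: max(9.7/2.7, 19/8) = 3.593 servings → $2.69.
quinoa only: max(9.7/2.3, 19/6) = 4.217 servings → $5.48.
edamame + quinoa: intersection lies outside the first quadrant.
The minimum over all feasible corners is $2.69.

$2.69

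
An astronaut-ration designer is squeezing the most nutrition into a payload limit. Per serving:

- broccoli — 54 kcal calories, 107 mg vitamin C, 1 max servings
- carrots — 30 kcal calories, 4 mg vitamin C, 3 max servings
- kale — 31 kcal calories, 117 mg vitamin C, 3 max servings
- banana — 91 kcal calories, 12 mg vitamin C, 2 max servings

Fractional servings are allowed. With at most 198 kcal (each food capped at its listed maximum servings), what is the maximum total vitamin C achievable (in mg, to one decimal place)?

464.8 mg

Vitamin C per kcal: kale 3.774, broccoli 1.981, carrots 0.1333, banana 0.1319.
Take 3 servings of kale: uses 93 kcal, +351.0 mg vitamin C (running total 351.0 mg).
Take 1 serving of broccoli: uses 54 kcal, +107.0 mg vitamin C (running total 458.0 mg).
Take 1.7 servings of carrots: uses 51 kcal, +6.8 mg vitamin C (running total 464.8 mg).
Filling greedily by vitamin C-per-kcal is optimal for one linear limit, giving 464.8 mg.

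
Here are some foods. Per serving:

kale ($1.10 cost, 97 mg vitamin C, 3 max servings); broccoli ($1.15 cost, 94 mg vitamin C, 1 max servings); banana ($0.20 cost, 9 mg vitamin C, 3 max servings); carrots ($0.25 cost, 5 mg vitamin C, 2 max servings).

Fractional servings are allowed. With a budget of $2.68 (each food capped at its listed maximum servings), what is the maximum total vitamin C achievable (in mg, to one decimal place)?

236.3 mg

Vitamin C per dollar: kale 88.18, broccoli 81.74, banana 45, carrots 20.
Take 2.436 servings of kale: spends $2.68, +236.3 mg vitamin C (running total 236.3 mg).
Greedy by best ratio exhausts the cost allowance optimally: 236.3 mg.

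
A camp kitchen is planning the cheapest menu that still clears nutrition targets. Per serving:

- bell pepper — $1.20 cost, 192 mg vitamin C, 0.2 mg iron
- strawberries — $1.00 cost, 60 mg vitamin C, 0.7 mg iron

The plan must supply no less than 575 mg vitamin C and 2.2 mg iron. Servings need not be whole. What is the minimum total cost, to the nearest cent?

$5.16

At the optimum either one food covers both requirements or two foods hit both targets exactly; no other combination can be cheaper.
bell pepper only: max(575/192, 2.2/0.2) = 11 servings → $13.20.
strawberries only: max(575/60, 2.2/0.7) = 9.583 servings → $9.58.
bell pepper + strawberries with both tight: 2.21 servings and 2.511 servings → $5.16.
The minimum over all feasible corners is $5.16.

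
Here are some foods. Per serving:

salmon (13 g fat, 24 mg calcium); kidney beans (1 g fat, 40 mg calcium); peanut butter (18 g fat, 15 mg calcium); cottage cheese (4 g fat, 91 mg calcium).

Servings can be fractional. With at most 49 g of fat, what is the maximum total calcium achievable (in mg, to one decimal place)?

1960.0 mg

Calcium per g fat: kidney beans 40, cottage cheese 22.75, salmon 1.846, peanut butter 0.8333.
With no serving limits, spend the whole fat allowance on kidney beans: 49 g / 1 g × 40 mg = 1960.0 mg.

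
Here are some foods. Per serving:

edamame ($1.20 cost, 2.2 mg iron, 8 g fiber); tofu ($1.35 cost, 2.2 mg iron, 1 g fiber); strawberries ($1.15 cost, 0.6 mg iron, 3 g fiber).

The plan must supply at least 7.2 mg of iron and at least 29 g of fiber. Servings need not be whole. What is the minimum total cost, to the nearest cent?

For a min-cost LP with two ≥-constraints, a basic feasible solution has at most two positive variables.
edamame only: max(7.2/2.2, 29/8) = 3.625 servings → $4.35.
tofu only: max(7.2/2.2, 29/1) = 29 servings → $39.15.
strawberries only: max(7.2/0.6, 29/3) = 12 servings → $13.80.
edamame + tofu: intersection lies outside the first quadrant.
edamame + strawberries with both tight: 2.333 servings and 3.444 servings → $6.76.
tofu + strawberries with both tight: 0.7 servings and 9.433 servings → $11.79.
So the least-cost plan costs $4.35.

$4.35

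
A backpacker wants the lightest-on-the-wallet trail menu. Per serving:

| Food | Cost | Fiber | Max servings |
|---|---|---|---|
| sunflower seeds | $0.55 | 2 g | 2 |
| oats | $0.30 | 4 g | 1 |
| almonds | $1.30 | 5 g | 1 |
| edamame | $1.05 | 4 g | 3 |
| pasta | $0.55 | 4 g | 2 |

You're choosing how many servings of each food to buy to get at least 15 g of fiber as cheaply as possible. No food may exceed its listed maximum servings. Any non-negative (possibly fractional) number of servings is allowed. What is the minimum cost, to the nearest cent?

Cost per g of fiber: oats $0.0750, pasta $0.1375, almonds $0.2600, edamame $0.2625, sunflower seeds $0.2750.
Take 1 serving of oats: +4.0 g fiber for $0.30 (total $0.30, still need 11.0 g).
Take 2 servings of pasta: +8.0 g fiber for $1.10 (total $1.40, still need 3.0 g).
Take 0.6 servings of almonds: +3.0 g fiber for $0.78 (total $2.18, still need 0.0 g).
Filling from the cheapest source first is optimal under one linear minimum: $2.18.

$2.18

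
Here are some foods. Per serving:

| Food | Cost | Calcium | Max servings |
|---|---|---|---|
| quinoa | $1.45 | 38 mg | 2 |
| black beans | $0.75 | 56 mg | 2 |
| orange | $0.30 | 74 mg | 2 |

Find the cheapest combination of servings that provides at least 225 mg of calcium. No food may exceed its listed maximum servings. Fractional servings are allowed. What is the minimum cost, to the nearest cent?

$1.63

Cost per mg of calcium: orange $0.0041, black beans $0.0134, quinoa $0.0382.
Take 2 servings of orange: +148.0 mg calcium for $0.60 (total $0.60, still need 77.0 mg).
Take 1.375 servings of black beans: +77.0 mg calcium for $1.03 (total $1.63, still need 0.0 mg).
Filling from the cheapest source first is optimal under one linear minimum: $1.63.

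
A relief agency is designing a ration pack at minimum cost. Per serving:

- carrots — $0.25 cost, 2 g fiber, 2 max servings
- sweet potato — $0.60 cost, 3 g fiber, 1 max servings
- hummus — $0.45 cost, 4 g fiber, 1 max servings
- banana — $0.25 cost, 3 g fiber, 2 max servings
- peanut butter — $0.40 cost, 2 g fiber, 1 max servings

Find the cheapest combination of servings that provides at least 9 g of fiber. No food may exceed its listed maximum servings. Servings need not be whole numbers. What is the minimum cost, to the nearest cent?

$0.84

Cost per g of fiber: banana $0.0833, hummus $0.1125, carrots $0.1250, sweet potato $0.2000, peanut butter $0.2000.
Take 2 servings of banana: +6.0 g fiber for $0.50 (total $0.50, still need 3.0 g).
Take 0.75 servings of hummus: +3.0 g fiber for $0.34 (total $0.84, still need 0.0 g).
Filling from the cheapest source first is optimal under one linear minimum: $0.84.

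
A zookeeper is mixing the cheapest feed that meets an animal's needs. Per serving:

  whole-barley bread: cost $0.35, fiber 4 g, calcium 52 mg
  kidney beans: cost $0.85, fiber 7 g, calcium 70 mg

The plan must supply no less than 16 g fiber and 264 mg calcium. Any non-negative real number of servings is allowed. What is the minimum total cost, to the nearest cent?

$1.78

With two linear requirements the optimum uses one or two foods; enumerate the corners.
whole-barley bread only: max(16/4, 264/52) = 5.077 servings → $1.78.
kidney beans only: max(16/7, 264/70) = 3.771 servings → $3.21.
whole-barley bread + kidney beans with both targets exact would need a negative amount; discard.
So the least-cost plan costs $1.78.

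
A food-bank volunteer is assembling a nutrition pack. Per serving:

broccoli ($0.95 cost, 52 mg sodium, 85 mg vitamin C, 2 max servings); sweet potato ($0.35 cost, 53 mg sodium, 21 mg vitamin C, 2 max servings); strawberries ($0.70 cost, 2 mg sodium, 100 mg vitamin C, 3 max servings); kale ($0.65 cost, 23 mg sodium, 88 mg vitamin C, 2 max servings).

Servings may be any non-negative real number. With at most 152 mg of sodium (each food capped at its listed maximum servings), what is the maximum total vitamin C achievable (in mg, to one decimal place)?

639.5 mg

Vitamin C per mg sodium: strawberries 50, kale 3.826, broccoli 1.635, sweet potato 0.3962.
Take 3 servings of strawberries: uses 6 mg sodium, +300.0 mg vitamin C (running total 300.0 mg).
Take 2 servings of kale: uses 46 mg sodium, +176.0 mg vitamin C (running total 476.0 mg).
Take 1.923 servings of broccoli: uses 100 mg sodium, +163.5 mg vitamin C (running total 639.5 mg).
Greedy by best ratio exhausts the sodium allowance optimally: 639.5 mg.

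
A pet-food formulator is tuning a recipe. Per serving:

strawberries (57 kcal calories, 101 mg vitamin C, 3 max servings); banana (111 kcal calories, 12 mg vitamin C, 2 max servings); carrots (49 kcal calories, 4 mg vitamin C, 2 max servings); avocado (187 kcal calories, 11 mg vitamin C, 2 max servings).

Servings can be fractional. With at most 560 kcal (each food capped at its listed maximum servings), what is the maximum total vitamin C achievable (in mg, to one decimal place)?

339.1 mg

Vitamin C per kcal: strawberries 1.772, banana 0.1081, carrots 0.08163, avocado 0.05882.
Take 3 servings of strawberries: uses 171 kcal, +303.0 mg vitamin C (running total 303.0 mg).
Take 2 servings of banana: uses 222 kcal, +24.0 mg vitamin C (running total 327.0 mg).
Take 2 servings of carrots: uses 98 kcal, +8.0 mg vitamin C (running total 335.0 mg).
Take 0.369 servings of avocado: uses 69 kcal, +4.1 mg vitamin C (running total 339.1 mg).
Filling greedily by vitamin C-per-kcal is optimal for one linear limit, giving 339.1 mg.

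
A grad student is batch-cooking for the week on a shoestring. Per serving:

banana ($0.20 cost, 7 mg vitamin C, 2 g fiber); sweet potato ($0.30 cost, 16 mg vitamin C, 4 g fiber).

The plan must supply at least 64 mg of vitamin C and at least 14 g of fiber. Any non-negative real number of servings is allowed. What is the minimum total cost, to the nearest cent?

Two binding constraints pin down two serving amounts, so the optimal mix uses at most two foods. The candidates are each food alone (scaled to the tighter of vitamin C/fiber) and each pair with both constraints tight.
banana only: max(64/7, 14/2) = 9.143 servings → $1.83.
sweet potato only: max(64/16, 14/4) = 4 servings → $1.20.
banana + sweet potato: the both-tight solution has a negative serving — not a feasible corner.
So the least-cost plan costs $1.20.

$1.20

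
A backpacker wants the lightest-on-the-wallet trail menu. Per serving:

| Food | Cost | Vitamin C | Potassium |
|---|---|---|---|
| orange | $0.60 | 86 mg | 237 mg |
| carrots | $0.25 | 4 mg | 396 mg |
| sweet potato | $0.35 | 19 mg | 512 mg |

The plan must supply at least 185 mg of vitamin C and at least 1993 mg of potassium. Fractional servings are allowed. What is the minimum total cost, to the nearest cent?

$1.99

For a min-cost LP with two ≥-constraints, a basic feasible solution has at most two positive variables.
orange only: max(185/86, 1993/237) = 8.409 servings → $5.05.
carrots only: max(185/4, 1993/396) = 46.25 servings → $11.56.
sweet potato only: max(185/19, 1993/512) = 9.737 servings → $3.41.
orange + carrots with both tight: 1.972 servings and 3.853 servings → $2.15.
orange + sweet potato with both tight: 1.438 servings and 3.227 servings → $1.99.
carrots + sweet potato with both targets exact would need a negative amount; discard.
The minimum over all feasible corners is $1.99.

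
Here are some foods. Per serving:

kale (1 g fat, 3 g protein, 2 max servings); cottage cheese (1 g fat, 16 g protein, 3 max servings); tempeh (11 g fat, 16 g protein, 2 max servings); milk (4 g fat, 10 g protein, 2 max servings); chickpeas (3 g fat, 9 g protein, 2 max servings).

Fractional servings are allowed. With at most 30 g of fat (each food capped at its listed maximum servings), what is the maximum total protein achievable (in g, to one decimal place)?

108.0 g

Protein per g fat: cottage cheese 16, kale 3, chickpeas 3, milk 2.5, tempeh 1.455.
Take 3 servings of cottage cheese: uses 3 g fat, +48.0 g protein (running total 48.0 g).
Take 2 servings of kale: uses 2 g fat, +6.0 g protein (running total 54.0 g).
Take 2 servings of chickpeas: uses 6 g fat, +18.0 g protein (running total 72.0 g).
Take 2 servings of milk: uses 8 g fat, +20.0 g protein (running total 92.0 g).
Take 1 serving of tempeh: uses 11 g fat, +16.0 g protein (running total 108.0 g).
Greedy by best ratio exhausts the fat allowance optimally: 108.0 g.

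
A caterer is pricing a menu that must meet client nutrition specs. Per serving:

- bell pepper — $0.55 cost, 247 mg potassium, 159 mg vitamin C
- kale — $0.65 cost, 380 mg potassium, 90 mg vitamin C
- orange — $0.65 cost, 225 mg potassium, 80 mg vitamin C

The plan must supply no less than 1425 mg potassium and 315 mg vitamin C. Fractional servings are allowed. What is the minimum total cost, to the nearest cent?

A basic optimal solution has at most two foods positive. Try each food alone and each pair with both targets met exactly.
bell pepper only: max(1425/247, 315/159) = 5.769 servings → $3.17.
kale only: max(1425/380, 315/90) = 3.75 servings → $2.44.
orange only: max(1425/225, 315/80) = 6.333 servings → $4.12.
bell pepper + kale: intersection lies outside the first quadrant.
bell pepper + orange with both targets exact would need a negative amount; discard.
kale + orange: the both-tight solution has a negative serving — not a feasible corner.
The minimum over all feasible corners is $2.44.

$2.44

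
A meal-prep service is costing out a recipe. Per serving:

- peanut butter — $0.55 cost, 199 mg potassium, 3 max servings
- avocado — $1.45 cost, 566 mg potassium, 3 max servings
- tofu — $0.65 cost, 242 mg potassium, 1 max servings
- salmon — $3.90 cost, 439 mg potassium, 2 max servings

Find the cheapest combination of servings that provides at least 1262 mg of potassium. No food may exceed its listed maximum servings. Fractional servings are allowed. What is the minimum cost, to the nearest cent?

Cost per mg of potassium: avocado $0.0026, tofu $0.0027, peanut butter $0.0028, salmon $0.0089.
Take 2.23 servings of avocado: +1262.0 mg potassium for $3.23 (total $3.23, still need 0.0 mg).
Greedy by cheapest-per-mg is optimal for a single linear constraint, so the minimum cost is $3.23.

$3.23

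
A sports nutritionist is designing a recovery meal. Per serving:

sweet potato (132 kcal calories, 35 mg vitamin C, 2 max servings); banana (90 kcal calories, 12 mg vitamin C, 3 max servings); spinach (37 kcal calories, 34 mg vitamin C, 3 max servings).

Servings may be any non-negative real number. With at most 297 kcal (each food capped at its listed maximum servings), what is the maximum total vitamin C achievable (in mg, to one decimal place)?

Vitamin C per kcal: spinach 0.9189, sweet potato 0.2652, banana 0.1333.
Take 3 servings of spinach: uses 111 kcal, +102.0 mg vitamin C (running total 102.0 mg).
Take 1.409 servings of sweet potato: uses 186 kcal, +49.3 mg vitamin C (running total 151.3 mg).
Filling greedily by vitamin C-per-kcal is optimal for one linear limit, giving 151.3 mg.

151.3 mg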